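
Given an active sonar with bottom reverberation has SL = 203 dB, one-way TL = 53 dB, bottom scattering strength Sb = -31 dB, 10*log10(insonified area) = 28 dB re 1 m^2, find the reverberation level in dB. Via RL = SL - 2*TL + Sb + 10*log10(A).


RL = SL - 2*TL + Sb + 10*log10(A) = 203 - 2*53 + (-31) + 28 = 94

94 dB


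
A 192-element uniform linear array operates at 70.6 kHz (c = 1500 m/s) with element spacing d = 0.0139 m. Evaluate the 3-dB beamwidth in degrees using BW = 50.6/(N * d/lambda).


Step 1: lambda = 1500/70600 = 0.02125 m
Step 2: d/lambda = 0.0139/0.02125 = 0.6541
Step 3: BW = 50.6/(N * d/lambda) = 50.6/(192 * 0.6541) = 0.4

0.4 deg


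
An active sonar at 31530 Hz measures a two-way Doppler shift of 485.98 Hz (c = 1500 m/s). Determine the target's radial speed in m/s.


11.56 m/s


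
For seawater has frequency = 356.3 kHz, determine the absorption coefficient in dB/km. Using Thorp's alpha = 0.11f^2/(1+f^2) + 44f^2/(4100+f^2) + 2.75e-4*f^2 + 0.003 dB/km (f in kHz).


f^2 = 126949.69
alpha = 0.11*126949.69/(1+126949.69) + 44*126949.69/(4100+126949.69) + 2.75e-4*126949.69 + 0.003 = 77.648

77.648 dB/km


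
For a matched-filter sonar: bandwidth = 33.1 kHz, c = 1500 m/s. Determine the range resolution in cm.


dR = c/(2*BW) = 1500 / (2 * 33.1e3) = 0.0227 m = 2.27 cm

2.27 cm


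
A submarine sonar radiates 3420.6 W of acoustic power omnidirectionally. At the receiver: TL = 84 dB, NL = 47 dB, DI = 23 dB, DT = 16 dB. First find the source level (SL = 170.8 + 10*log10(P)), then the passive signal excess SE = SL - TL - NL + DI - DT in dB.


Step 1: SL = 170.8 + 10*log10(3420.6) = 206.14 dB
Step 2: SE = SL - TL - NL + DI - DT = 206.14 - 84 - 47 + 23 - 16 = 82.14

82.14 dB


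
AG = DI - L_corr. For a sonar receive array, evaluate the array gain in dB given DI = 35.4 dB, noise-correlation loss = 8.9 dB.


AG = DI - L_corr = 35.4 - 8.9 = 26.5

26.5 dB


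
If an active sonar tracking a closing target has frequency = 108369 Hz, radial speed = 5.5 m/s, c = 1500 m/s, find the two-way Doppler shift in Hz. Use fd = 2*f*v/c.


794.71 Hz


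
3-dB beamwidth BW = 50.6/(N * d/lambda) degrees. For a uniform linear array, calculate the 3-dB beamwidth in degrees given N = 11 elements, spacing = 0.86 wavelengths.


5.35 deg


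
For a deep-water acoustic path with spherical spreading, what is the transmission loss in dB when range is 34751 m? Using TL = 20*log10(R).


90.82 dB


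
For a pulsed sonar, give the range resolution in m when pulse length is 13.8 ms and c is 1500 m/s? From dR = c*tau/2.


10.35 m


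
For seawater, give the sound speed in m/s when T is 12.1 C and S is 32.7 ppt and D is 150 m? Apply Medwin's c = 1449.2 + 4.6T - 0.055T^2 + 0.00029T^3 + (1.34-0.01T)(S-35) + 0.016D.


c = 1449.2 + 4.6*12.1 - 0.055*12.1^2 + 0.00029*12.1^3 + (1.34 - 0.01*12.1)*(32.7 - 35) + 0.016*150 = 1496.92

1496.92 m/s


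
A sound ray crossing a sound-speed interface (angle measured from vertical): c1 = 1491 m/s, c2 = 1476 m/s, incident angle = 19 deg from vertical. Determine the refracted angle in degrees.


sin(theta2) = (c2/c1)*sin(theta1) = (1476/1491)*sin(19 deg) = 0.32229
theta2 = arcsin(0.32229) = 18.8

18.8 deg


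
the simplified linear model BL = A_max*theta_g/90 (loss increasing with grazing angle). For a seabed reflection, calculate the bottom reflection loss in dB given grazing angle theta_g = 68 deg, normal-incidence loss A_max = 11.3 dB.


BL = A_max * theta_g / 90 = 11.3 * 68 / 90 = 8.54

8.54 dB


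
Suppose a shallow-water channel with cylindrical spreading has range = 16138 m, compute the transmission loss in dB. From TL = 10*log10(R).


TL = 10*log10(16138) = 42.08

42.08 dB


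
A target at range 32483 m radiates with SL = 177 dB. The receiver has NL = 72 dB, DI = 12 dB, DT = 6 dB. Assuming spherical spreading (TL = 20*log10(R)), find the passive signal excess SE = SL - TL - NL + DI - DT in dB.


Step 1: TL = 20*log10(32483) = 90.23 dB
Step 2: SE = 177 - 90.23 - 72 + 12 - 6 = 20.77

20.77 dB


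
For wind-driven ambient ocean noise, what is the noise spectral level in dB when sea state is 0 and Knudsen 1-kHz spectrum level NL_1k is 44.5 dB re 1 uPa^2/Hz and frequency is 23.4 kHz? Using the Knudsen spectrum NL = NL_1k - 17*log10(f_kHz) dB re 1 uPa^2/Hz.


NL = NL_1k - 17*log10(f_kHz) = 44.5 - 17*log10(23.4) = 44.5 - (23.28) = 21.22

21.22 dB


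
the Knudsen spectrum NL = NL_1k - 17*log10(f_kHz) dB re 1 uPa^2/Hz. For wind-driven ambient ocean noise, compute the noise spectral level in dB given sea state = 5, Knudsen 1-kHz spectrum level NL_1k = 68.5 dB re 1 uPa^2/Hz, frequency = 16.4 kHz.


NL = NL_1k - 17*log10(f_kHz) = 68.5 - 17*log10(16.4) = 68.5 - (20.65) = 47.85

47.85 dB


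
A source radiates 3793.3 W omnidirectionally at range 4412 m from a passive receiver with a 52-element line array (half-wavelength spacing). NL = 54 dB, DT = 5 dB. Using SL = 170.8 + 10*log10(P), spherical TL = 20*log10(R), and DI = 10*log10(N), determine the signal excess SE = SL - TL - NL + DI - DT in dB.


91.86 dB


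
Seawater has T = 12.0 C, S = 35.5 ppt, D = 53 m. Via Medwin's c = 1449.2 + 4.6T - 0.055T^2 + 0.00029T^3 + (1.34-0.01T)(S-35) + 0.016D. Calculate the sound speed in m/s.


1498.44 m/s


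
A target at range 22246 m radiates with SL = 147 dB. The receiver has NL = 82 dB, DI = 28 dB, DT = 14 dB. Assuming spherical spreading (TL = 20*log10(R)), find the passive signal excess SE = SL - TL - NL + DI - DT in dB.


Step 1: TL = 20*log10(22246) = 86.95 dB
Step 2: SE = 147 - 86.95 - 82 + 28 - 14 = -7.95

-7.95 dB


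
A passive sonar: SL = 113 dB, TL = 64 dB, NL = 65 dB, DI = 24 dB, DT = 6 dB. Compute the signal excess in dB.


SE = SL - TL - NL + DI - DT = 113 - 64 - 65 + 24 - 6 = 2

2 dB


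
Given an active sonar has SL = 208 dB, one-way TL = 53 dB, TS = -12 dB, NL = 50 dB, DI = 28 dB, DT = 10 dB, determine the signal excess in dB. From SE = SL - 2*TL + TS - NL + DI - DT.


SE = SL - 2*TL + TS - NL + DI - DT = 208 - 2*53 + (-12) - 50 + 28 - 10 = 58

58 dB


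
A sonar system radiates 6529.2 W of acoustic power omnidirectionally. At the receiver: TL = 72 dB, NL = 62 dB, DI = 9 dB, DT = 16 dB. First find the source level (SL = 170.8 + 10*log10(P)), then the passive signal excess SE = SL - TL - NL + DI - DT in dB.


Step 1: SL = 170.8 + 10*log10(6529.2) = 208.95 dB
Step 2: SE = SL - TL - NL + DI - DT = 208.95 - 72 - 62 + 9 - 16 = 67.95

67.95 dB


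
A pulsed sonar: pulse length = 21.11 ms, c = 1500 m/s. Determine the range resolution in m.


dR = c*tau/2 = 1500 * 21.11e-3 / 2 = 15.8325

15.8325 m


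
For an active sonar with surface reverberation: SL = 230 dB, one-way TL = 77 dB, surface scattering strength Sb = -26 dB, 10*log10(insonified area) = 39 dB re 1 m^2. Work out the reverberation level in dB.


RL = SL - 2*TL + Sb + 10*log10(A) = 230 - 2*77 + (-26) + 39 = 89

89 dB


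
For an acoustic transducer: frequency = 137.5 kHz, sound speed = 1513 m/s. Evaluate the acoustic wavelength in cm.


lambda = c/f = 1513 / 137500 = 0.011 m = 1.1 cm

1.1 cm


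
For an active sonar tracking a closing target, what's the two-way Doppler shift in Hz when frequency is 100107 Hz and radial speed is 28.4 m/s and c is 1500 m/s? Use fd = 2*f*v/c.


fd = 2*f*v/c = 2 * 100107 * 28.4 / 1500 = 3790.72

3790.72 Hz


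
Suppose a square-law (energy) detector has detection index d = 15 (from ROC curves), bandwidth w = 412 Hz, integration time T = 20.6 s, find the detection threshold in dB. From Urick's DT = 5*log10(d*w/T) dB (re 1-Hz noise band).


DT = 5*log10(d*w/T) = 5*log10(15 * 412 / 20.6) = 5*log10(300.0) = 12.39

12.39 dB


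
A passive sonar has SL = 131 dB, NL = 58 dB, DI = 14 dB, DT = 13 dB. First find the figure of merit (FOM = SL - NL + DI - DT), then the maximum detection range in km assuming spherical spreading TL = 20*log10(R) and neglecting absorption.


Step 1: FOM = SL - NL + DI - DT = 131 - 58 + 14 - 13 = 74 dB
Step 2: at max range FOM = TL = 20*log10(R), so R = 10^(74/20) = 5011.87 m = 5.01 km

5.01 km


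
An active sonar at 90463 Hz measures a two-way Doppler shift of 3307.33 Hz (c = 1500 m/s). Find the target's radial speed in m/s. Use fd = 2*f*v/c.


From fd = 2*f*v/c, v = c*fd/(2*f) = 1500 * 3307.33 / (2*90463) = 27.42

27.42 m/s


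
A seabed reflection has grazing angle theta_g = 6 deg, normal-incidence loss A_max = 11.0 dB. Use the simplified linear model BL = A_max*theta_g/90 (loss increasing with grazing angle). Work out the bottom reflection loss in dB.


BL = A_max * theta_g / 90 = 11.0 * 6 / 90 = 0.73

0.73 dB


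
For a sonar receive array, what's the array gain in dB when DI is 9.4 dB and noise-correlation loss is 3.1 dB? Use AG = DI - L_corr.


6.3 dB


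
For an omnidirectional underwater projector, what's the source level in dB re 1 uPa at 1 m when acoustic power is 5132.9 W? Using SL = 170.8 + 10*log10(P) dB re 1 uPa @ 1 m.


SL = 170.8 + 10*log10(5132.9) = 170.8 + 37.1 = 207.9

207.9 dB


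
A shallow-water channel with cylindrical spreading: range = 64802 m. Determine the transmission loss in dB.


TL = 10*log10(64802) = 48.12

48.12 dB


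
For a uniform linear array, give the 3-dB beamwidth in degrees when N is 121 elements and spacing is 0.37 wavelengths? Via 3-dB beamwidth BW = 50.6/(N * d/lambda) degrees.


BW = 50.6 / (121 * 0.37) = 50.6 / 44.77 = 1.13

1.13 deg


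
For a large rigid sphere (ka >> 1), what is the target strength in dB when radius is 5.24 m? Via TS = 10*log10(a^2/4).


8.37 dB


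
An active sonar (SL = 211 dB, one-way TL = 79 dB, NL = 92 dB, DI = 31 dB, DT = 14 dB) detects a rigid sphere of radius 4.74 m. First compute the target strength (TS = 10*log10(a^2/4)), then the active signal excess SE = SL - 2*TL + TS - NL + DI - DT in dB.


Step 1: TS = 10*log10(4.74^2/4) = 7.49 dB
Step 2: SE = SL - 2*TL + TS - NL + DI - DT = 211 - 2*79 + (7.49) - 92 + 31 - 14 = -14.51

-14.51 dB


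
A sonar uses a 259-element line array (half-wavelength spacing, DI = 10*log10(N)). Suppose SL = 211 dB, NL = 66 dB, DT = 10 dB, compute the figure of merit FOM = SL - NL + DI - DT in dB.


Step 1: DI = 10*log10(259) = 24.13 dB
Step 2: FOM = SL - NL + DI - DT = 211 - 66 + 24.13 - 10 = 159.13

159.13 dB


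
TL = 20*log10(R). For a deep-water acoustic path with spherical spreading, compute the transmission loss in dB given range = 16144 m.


TL = 20*log10(16144) = 84.16

84.16 dB


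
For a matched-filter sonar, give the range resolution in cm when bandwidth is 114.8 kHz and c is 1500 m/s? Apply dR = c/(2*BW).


dR = c/(2*BW) = 1500 / (2 * 114.8e3) = 0.0065 m = 0.65 cm

0.65 cm


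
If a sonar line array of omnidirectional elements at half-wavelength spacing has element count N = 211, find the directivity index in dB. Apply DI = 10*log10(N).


DI = 10*log10(211) = 23.24

23.24 dB


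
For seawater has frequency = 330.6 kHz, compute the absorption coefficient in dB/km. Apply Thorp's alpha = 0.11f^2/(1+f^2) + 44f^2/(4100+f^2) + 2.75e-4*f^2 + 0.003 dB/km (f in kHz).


72.579 dB/km


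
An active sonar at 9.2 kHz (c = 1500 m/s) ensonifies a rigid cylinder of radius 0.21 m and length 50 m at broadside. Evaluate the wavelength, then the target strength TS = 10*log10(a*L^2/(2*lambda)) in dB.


Step 1: lambda = c/f = 1500/9200 = 0.16304 m
Step 2: TS = 10*log10(a*L^2/(2*lambda)) = 10*log10(0.21*50^2/(2*0.16304)) = 32.07

32.07 dB


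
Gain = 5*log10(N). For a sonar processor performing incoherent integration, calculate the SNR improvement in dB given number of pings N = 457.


Gain = 5*log10(457) = 13.3

13.3 dB


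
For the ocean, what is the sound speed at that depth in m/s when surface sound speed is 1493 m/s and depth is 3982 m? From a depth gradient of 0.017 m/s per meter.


1560.694 m/s


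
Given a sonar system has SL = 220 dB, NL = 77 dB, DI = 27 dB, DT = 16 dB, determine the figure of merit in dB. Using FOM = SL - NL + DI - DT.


FOM = SL - NL + DI - DT = 220 - 77 + 27 - 16 = 154

154 dB


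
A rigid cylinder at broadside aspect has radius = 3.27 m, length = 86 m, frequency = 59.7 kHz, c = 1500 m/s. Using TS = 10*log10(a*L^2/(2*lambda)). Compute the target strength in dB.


lambda = 1500/59700 = 0.02513 m
TS = 10*log10(3.27*86^2/(2*0.02513)) = 56.82

56.82 dB


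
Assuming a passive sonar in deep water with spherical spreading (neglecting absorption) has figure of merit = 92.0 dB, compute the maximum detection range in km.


39.81 km


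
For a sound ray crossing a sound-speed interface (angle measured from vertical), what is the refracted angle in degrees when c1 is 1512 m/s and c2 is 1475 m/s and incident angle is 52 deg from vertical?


sin(theta2) = (c2/c1)*sin(theta1) = (1475/1512)*sin(52 deg) = 0.76873
theta2 = arcsin(0.76873) = 50.24

50.24 deg


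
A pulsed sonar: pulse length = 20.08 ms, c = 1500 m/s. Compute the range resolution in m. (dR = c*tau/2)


dR = c*tau/2 = 1500 * 20.08e-3 / 2 = 15.06

15.06 m


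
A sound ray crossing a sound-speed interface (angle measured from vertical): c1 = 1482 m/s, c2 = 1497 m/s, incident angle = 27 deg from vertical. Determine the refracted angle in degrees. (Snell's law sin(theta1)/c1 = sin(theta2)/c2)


sin(theta2) = (c2/c1)*sin(theta1) = (1497/1482)*sin(27 deg) = 0.45859
theta2 = arcsin(0.45859) = 27.3

27.3 deg


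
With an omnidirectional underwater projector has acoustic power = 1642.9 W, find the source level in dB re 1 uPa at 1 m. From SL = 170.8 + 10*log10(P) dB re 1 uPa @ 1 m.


202.96 dB


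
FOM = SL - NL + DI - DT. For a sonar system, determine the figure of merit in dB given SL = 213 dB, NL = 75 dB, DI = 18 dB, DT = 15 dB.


FOM = SL - NL + DI - DT = 213 - 75 + 18 - 15 = 141

141 dB


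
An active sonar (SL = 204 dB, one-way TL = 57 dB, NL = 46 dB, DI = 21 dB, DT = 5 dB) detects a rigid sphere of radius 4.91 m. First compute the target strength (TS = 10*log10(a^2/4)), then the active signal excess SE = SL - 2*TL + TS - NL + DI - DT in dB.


Step 1: TS = 10*log10(4.91^2/4) = 7.8 dB
Step 2: SE = SL - 2*TL + TS - NL + DI - DT = 204 - 2*57 + (7.8) - 46 + 21 - 5 = 67.8

67.8 dB


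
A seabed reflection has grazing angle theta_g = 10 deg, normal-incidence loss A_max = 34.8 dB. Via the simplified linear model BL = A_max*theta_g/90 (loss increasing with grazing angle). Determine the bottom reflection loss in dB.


BL = A_max * theta_g / 90 = 34.8 * 10 / 90 = 3.87

3.87 dB


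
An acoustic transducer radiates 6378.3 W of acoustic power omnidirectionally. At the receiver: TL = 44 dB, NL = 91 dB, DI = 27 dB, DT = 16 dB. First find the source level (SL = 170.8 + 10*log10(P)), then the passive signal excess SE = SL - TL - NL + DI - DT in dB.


Step 1: SL = 170.8 + 10*log10(6378.3) = 208.85 dB
Step 2: SE = SL - TL - NL + DI - DT = 208.85 - 44 - 91 + 27 - 16 = 84.85

84.85 dB


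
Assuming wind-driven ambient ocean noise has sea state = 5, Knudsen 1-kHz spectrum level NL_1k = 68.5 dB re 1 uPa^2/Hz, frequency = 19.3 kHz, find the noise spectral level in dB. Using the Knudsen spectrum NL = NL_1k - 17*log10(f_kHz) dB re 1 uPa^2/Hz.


NL = NL_1k - 17*log10(f_kHz) = 68.5 - 17*log10(19.3) = 68.5 - (21.85) = 46.65

46.65 dB


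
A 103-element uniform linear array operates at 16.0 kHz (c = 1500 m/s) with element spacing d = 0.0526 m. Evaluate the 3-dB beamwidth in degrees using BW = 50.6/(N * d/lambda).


0.88 deg


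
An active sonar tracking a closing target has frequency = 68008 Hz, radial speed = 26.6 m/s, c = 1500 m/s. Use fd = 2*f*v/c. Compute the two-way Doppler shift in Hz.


fd = 2*f*v/c = 2 * 68008 * 26.6 / 1500 = 2412.02

2412.02 Hz


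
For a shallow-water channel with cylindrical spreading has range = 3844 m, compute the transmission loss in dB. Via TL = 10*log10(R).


TL = 10*log10(3844) = 35.85

35.85 dB


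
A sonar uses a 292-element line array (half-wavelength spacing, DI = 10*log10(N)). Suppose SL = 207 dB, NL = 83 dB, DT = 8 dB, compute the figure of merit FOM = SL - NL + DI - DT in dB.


Step 1: DI = 10*log10(292) = 24.65 dB
Step 2: FOM = SL - NL + DI - DT = 207 - 83 + 24.65 - 8 = 140.65

140.65 dB


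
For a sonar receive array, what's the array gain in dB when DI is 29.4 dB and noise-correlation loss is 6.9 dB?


AG = DI - L_corr = 29.4 - 6.9 = 22.5

22.5 dB


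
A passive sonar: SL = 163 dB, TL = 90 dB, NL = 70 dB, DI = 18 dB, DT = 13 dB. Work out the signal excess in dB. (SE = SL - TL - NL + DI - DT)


SE = SL - TL - NL + DI - DT = 163 - 90 - 70 + 18 - 13 = 8

8 dB


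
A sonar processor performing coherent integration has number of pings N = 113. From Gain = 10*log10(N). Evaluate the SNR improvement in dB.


20.53 dB


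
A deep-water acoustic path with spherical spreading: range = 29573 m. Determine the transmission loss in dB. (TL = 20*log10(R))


TL = 20*log10(29573) = 89.42

89.42 dB


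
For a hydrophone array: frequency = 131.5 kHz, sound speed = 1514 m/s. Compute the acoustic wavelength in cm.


1.15 cm


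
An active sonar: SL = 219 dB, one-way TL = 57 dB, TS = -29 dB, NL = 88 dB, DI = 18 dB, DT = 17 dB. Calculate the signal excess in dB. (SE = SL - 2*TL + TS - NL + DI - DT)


-11 dB


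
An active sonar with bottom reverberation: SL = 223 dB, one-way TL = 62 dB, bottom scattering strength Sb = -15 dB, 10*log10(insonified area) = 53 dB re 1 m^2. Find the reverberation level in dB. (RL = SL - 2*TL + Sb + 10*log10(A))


RL = SL - 2*TL + Sb + 10*log10(A) = 223 - 2*62 + (-15) + 53 = 137

137 dB


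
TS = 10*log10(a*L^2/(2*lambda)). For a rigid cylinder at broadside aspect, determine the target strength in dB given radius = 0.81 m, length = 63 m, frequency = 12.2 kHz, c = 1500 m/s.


41.16 dB


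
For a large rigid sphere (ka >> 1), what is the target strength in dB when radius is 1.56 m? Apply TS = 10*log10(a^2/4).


TS = 10*log10(1.56^2 / 4) = 10*log10(0.6084) = -2.16

-2.16 dB


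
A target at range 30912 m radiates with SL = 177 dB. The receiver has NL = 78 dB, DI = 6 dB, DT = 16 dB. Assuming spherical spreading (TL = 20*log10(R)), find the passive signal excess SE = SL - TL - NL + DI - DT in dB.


Step 1: TL = 20*log10(30912) = 89.8 dB
Step 2: SE = 177 - 89.8 - 78 + 6 - 16 = -0.8

-0.8 dB


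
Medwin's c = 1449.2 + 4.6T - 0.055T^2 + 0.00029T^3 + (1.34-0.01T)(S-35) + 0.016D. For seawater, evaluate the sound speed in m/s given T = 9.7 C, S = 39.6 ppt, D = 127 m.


c = 1449.2 + 4.6*9.7 - 0.055*9.7^2 + 0.00029*9.7^3 + (1.34 - 0.01*9.7)*(39.6 - 35) + 0.016*127 = 1496.66

1496.66 m/s


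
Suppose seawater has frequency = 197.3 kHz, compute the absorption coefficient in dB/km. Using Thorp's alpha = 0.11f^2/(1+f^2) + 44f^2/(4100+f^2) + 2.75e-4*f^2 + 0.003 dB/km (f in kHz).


f^2 = 38927.29
alpha = 0.11*38927.29/(1+38927.29) + 44*38927.29/(4100+38927.29) + 2.75e-4*38927.29 + 0.003 = 50.625

50.625 dB/km


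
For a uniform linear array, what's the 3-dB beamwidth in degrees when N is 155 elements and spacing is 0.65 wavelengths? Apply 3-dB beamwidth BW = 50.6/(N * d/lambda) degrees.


BW = 50.6 / (155 * 0.65) = 50.6 / 100.75 = 0.5

0.5 deg


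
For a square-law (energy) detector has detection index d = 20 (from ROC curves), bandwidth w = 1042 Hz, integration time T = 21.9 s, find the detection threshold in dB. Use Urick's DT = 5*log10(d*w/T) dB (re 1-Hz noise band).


14.89 dB


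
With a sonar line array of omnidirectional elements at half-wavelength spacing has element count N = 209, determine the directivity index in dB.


DI = 10*log10(209) = 23.2

23.2 dB


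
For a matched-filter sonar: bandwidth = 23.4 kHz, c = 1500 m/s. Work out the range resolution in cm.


dR = c/(2*BW) = 1500 / (2 * 23.4e3) = 0.0321 m = 3.21 cm

3.21 cm


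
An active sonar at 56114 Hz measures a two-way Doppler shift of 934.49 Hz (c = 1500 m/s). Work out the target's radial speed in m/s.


From fd = 2*f*v/c, v = c*fd/(2*f) = 1500 * 934.49 / (2*56114) = 12.49

12.49 m/s


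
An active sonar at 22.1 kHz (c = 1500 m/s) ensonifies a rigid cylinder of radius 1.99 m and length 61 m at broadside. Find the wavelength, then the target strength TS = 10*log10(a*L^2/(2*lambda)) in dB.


Step 1: lambda = c/f = 1500/22100 = 0.06787 m
Step 2: TS = 10*log10(a*L^2/(2*lambda)) = 10*log10(1.99*61^2/(2*0.06787)) = 47.37

47.37 dB


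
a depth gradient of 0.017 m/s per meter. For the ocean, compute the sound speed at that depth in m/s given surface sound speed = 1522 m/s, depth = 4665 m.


c = 1522 + 0.017 * 4665 = 1601.305

1601.305 m/s


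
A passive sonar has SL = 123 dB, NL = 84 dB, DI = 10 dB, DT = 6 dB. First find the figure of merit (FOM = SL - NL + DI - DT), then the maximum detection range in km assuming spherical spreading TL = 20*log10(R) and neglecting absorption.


Step 1: FOM = SL - NL + DI - DT = 123 - 84 + 10 - 6 = 43 dB
Step 2: at max range FOM = TL = 20*log10(R), so R = 10^(43/20) = 141.25 m = 0.14 km

0.14 km


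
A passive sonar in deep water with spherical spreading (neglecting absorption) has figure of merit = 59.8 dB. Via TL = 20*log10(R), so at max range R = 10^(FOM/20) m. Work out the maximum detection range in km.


0.98 km


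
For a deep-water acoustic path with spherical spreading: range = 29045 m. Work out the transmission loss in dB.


TL = 20*log10(29045) = 89.26

89.26 dB


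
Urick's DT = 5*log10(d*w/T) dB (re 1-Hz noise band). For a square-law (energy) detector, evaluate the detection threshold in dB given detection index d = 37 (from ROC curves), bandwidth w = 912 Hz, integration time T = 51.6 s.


DT = 5*log10(d*w/T) = 5*log10(37 * 912 / 51.6) = 5*log10(653.95) = 14.08

14.08 dB


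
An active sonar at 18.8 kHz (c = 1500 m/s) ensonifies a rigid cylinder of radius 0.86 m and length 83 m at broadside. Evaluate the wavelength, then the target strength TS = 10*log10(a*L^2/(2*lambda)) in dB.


Step 1: lambda = c/f = 1500/18800 = 0.07979 m
Step 2: TS = 10*log10(a*L^2/(2*lambda)) = 10*log10(0.86*83^2/(2*0.07979)) = 45.7

45.7 dB


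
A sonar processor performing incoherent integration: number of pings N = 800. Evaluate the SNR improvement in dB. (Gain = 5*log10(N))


Gain = 5*log10(800) = 14.52

14.52 dB


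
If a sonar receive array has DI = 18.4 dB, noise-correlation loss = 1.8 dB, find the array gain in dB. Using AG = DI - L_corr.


16.6 dB


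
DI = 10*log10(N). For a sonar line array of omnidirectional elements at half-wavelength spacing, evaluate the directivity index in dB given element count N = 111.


DI = 10*log10(111) = 20.45

20.45 dB


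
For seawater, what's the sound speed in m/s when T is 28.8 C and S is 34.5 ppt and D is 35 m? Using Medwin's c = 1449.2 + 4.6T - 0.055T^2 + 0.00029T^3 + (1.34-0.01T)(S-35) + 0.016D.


c = 1449.2 + 4.6*28.8 - 0.055*28.8^2 + 0.00029*28.8^3 + (1.34 - 0.01*28.8)*(34.5 - 35) + 0.016*35 = 1543.02

1543.02 m/s


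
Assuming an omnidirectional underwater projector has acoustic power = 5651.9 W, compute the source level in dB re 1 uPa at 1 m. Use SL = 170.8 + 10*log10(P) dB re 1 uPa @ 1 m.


SL = 170.8 + 10*log10(5651.9) = 170.8 + 37.52 = 208.32

208.32 dB


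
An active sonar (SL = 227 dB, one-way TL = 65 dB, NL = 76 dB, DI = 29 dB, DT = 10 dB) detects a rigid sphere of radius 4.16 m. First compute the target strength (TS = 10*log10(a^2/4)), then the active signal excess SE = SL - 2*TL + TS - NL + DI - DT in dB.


Step 1: TS = 10*log10(4.16^2/4) = 6.36 dB
Step 2: SE = SL - 2*TL + TS - NL + DI - DT = 227 - 2*65 + (6.36) - 76 + 29 - 10 = 46.36

46.36 dB


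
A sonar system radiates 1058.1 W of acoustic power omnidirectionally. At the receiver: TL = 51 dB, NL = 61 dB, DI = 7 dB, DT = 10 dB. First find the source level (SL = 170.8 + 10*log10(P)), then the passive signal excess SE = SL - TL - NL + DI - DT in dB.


Step 1: SL = 170.8 + 10*log10(1058.1) = 201.05 dB
Step 2: SE = SL - TL - NL + DI - DT = 201.05 - 51 - 61 + 7 - 10 = 86.05

86.05 dB


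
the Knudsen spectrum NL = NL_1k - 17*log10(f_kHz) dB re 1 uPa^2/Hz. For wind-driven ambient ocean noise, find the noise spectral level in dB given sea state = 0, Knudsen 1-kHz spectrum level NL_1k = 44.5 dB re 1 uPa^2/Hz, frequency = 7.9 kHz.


NL = NL_1k - 17*log10(f_kHz) = 44.5 - 17*log10(7.9) = 44.5 - (15.26) = 29.24

29.24 dB


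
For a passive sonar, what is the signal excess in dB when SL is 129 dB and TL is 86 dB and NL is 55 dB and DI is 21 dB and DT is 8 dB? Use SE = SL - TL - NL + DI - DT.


SE = SL - TL - NL + DI - DT = 129 - 86 - 55 + 21 - 8 = 1

1 dB


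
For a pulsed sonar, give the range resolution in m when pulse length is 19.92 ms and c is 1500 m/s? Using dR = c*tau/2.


dR = c*tau/2 = 1500 * 19.92e-3 / 2 = 14.94

14.94 m


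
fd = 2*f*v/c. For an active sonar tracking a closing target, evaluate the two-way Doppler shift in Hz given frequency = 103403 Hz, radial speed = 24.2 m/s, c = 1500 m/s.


3336.47 Hz


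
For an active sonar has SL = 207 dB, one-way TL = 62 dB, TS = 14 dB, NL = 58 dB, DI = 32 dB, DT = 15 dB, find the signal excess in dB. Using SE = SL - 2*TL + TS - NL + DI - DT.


SE = SL - 2*TL + TS - NL + DI - DT = 207 - 2*62 + (14) - 58 + 32 - 15 = 56

56 dB


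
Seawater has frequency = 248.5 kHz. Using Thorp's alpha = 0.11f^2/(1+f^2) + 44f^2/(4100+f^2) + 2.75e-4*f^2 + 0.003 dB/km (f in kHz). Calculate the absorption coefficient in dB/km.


f^2 = 61752.25
alpha = 0.11*61752.25/(1+61752.25) + 44*61752.25/(4100+61752.25) + 2.75e-4*61752.25 + 0.003 = 58.355

58.355 dB/km


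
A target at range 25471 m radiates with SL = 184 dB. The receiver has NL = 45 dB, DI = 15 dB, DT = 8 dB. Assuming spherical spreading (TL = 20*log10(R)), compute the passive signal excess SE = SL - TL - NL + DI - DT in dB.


57.88 dB


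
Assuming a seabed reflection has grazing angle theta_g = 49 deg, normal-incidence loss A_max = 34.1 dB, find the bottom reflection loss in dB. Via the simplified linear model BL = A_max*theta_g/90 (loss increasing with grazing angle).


18.57 dB


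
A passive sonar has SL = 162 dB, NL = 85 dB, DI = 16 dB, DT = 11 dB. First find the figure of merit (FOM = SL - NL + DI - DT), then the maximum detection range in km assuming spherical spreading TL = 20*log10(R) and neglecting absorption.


Step 1: FOM = SL - NL + DI - DT = 162 - 85 + 16 - 11 = 82 dB
Step 2: at max range FOM = TL = 20*log10(R), so R = 10^(82/20) = 12589.25 m = 12.59 km

12.59 km


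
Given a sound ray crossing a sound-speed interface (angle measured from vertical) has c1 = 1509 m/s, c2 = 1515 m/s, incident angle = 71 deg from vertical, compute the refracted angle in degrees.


sin(theta2) = (c2/c1)*sin(theta1) = (1515/1509)*sin(71 deg) = 0.94928
theta2 = arcsin(0.94928) = 71.67

71.67 deg


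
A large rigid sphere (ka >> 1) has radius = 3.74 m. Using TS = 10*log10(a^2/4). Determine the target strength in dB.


TS = 10*log10(3.74^2 / 4) = 10*log10(3.4969) = 5.44

5.44 dB


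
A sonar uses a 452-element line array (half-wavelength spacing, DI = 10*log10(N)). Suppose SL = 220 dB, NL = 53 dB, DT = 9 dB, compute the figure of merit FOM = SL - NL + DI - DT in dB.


Step 1: DI = 10*log10(452) = 26.55 dB
Step 2: FOM = SL - NL + DI - DT = 220 - 53 + 26.55 - 9 = 184.55

184.55 dB


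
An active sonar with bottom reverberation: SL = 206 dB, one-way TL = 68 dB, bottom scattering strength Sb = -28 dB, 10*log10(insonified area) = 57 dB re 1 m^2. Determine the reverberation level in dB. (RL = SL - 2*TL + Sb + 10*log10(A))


RL = SL - 2*TL + Sb + 10*log10(A) = 206 - 2*68 + (-28) + 57 = 99

99 dB


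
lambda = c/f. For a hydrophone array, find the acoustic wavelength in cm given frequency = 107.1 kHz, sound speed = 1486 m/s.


lambda = c/f = 1486 / 107100 = 0.0139 m = 1.39 cm

1.39 cm


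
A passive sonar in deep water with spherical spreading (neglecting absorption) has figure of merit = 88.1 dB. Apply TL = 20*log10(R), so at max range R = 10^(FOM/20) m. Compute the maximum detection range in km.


At max range FOM = TL, so 20*log10(R) = 88.1
R = 10^(88.1/20) = 25409.73 m = 25.41 km

25.41 km


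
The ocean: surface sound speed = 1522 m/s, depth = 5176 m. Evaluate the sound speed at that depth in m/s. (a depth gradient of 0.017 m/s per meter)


c = 1522 + 0.017 * 5176 = 1609.992

1609.992 m/s


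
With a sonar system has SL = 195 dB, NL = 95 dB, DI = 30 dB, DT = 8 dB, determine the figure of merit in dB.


FOM = SL - NL + DI - DT = 195 - 95 + 30 - 8 = 122

122 dB


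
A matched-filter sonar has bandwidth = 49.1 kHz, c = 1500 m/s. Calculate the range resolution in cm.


1.53 cm


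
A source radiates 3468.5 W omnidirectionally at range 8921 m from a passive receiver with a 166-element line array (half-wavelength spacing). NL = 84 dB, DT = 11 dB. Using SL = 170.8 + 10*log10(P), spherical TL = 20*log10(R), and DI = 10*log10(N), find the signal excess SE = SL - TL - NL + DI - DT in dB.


54.39 dB


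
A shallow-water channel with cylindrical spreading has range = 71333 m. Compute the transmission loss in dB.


TL = 10*log10(71333) = 48.53

48.53 dB


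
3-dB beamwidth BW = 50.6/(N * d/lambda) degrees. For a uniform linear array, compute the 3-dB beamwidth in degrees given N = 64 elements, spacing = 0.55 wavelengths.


1.44 deg


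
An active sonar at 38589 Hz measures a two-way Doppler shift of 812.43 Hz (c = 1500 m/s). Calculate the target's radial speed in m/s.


From fd = 2*f*v/c, v = c*fd/(2*f) = 1500 * 812.43 / (2*38589) = 15.79

15.79 m/s


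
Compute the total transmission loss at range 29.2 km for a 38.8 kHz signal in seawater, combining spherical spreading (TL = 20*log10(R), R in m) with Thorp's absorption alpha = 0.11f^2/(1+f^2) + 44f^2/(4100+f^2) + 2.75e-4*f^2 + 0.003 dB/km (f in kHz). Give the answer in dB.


449.75 dB


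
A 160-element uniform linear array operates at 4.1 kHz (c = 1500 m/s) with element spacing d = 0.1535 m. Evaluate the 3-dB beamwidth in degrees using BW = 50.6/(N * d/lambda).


Step 1: lambda = 1500/4100 = 0.36585 m
Step 2: d/lambda = 0.1535/0.36585 = 0.4196
Step 3: BW = 50.6/(N * d/lambda) = 50.6/(160 * 0.4196) = 0.75

0.75 deg


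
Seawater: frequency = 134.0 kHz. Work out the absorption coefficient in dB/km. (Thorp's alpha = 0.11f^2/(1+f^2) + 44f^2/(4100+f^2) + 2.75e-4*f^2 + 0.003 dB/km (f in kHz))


40.872 dB/km


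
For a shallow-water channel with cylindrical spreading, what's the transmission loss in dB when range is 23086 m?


TL = 10*log10(23086) = 43.63

43.63 dB


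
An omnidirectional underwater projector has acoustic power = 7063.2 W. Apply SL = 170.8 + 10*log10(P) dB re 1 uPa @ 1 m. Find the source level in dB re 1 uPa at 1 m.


209.29 dB


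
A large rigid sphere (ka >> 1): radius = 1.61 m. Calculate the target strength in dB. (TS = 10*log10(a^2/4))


TS = 10*log10(1.61^2 / 4) = 10*log10(0.648025) = -1.88

-1.88 dB


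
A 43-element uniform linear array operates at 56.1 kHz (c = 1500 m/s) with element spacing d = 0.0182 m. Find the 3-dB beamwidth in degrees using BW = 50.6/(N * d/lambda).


Step 1: lambda = 1500/56100 = 0.02674 m
Step 2: d/lambda = 0.0182/0.02674 = 0.6806
Step 3: BW = 50.6/(N * d/lambda) = 50.6/(43 * 0.6806) = 1.73

1.73 deg


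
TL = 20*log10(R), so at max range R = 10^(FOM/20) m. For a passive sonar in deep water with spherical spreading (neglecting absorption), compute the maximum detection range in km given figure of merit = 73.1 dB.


4.52 km


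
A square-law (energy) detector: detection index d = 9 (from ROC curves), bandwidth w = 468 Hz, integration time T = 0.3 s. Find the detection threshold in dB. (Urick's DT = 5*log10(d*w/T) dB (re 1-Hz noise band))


DT = 5*log10(d*w/T) = 5*log10(9 * 468 / 0.3) = 5*log10(14040.0) = 20.74

20.74 dB


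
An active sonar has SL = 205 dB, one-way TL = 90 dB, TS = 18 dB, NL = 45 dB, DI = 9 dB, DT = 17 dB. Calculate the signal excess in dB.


SE = SL - 2*TL + TS - NL + DI - DT = 205 - 2*90 + (18) - 45 + 9 - 17 = -10

-10 dB


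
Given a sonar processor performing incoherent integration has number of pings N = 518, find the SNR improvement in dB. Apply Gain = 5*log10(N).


Gain = 5*log10(518) = 13.57

13.57 dB


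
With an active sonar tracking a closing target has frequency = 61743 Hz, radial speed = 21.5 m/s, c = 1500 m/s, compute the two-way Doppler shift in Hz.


fd = 2*f*v/c = 2 * 61743 * 21.5 / 1500 = 1769.97

1769.97 Hz


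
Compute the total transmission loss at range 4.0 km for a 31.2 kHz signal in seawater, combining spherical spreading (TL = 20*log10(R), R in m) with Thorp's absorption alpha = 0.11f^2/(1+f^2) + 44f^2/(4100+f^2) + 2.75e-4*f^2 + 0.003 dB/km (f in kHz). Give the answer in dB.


Step 1 (Thorp): alpha = 0.11*973.44/(1+973.44) + 44*973.44/(4100+973.44) + 2.75e-4*973.44 + 0.003 = 8.8229 dB/km
Step 2: TL_spread = 20*log10(4000) = 72.04 dB
Step 3: TL_abs = alpha*R = 8.8229 * 4.0 = 35.29 dB
Step 4: TL_total = 72.04 + 35.29 = 107.33

107.33 dB


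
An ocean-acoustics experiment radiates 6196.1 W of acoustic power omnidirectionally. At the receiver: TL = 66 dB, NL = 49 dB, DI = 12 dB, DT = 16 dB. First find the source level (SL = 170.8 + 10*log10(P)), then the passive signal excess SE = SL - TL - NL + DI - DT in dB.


Step 1: SL = 170.8 + 10*log10(6196.1) = 208.72 dB
Step 2: SE = SL - TL - NL + DI - DT = 208.72 - 66 - 49 + 12 - 16 = 89.72

89.72 dB


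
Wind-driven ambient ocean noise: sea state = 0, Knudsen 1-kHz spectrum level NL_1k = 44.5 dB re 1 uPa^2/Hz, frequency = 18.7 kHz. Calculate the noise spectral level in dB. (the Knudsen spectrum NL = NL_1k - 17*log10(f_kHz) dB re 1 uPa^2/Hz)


NL = NL_1k - 17*log10(f_kHz) = 44.5 - 17*log10(18.7) = 44.5 - (21.62) = 22.88

22.88 dB


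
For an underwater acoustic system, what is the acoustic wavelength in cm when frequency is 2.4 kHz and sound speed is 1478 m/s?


lambda = c/f = 1478 / 2400 = 0.6158 m = 61.58 cm

61.58 cm


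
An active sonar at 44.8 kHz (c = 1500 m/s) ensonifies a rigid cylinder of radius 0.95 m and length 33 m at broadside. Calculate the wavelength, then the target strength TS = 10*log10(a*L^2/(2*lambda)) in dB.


Step 1: lambda = c/f = 1500/44800 = 0.03348 m
Step 2: TS = 10*log10(a*L^2/(2*lambda)) = 10*log10(0.95*33^2/(2*0.03348)) = 41.89

41.89 dB


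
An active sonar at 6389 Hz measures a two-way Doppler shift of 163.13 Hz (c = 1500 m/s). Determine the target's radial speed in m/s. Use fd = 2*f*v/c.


From fd = 2*f*v/c, v = c*fd/(2*f) = 1500 * 163.13 / (2*6389) = 19.15

19.15 m/s


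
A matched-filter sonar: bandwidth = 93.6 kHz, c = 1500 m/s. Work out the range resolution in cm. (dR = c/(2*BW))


0.8 cm


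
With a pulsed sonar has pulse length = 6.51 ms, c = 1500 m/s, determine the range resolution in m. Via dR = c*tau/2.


dR = c*tau/2 = 1500 * 6.51e-3 / 2 = 4.8825

4.8825 m


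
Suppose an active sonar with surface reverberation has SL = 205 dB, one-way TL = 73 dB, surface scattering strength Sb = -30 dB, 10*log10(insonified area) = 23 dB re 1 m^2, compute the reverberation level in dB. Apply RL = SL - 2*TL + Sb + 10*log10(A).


RL = SL - 2*TL + Sb + 10*log10(A) = 205 - 2*73 + (-30) + 23 = 52

52 dB


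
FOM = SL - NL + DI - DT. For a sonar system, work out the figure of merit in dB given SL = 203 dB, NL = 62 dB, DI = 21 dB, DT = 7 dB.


FOM = SL - NL + DI - DT = 203 - 62 + 21 - 7 = 155

155 dB


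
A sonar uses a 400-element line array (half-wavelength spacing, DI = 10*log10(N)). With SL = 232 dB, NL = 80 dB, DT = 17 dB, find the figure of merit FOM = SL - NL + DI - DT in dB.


Step 1: DI = 10*log10(400) = 26.02 dB
Step 2: FOM = SL - NL + DI - DT = 232 - 80 + 26.02 - 17 = 161.02

161.02 dB


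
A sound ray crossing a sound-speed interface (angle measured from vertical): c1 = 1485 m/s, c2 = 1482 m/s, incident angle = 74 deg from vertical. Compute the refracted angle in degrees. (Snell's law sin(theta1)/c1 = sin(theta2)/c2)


73.6 deg


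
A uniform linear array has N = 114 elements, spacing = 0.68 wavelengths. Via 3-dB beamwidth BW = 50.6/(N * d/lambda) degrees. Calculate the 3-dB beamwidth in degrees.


BW = 50.6 / (114 * 0.68) = 50.6 / 77.52 = 0.65

0.65 deg


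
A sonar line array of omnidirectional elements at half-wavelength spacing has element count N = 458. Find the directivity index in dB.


26.61 dB


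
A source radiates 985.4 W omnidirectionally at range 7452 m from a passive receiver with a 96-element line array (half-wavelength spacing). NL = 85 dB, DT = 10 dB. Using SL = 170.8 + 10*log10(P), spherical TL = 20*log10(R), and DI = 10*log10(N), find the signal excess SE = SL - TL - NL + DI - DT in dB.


Step 1: SL = 170.8 + 10*log10(985.4) = 200.74 dB
Step 2: TL = 20*log10(7452) = 77.45 dB
Step 3: DI = 10*log10(96) = 19.82 dB
Step 4: SE = SL - TL - NL + DI - DT = 200.74 - 77.45 - 85 + 19.82 - 10 = 48.11

48.11 dB


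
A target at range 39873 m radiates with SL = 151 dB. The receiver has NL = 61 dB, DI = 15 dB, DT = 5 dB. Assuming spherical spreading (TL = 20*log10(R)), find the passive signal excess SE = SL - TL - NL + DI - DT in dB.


7.99 dB


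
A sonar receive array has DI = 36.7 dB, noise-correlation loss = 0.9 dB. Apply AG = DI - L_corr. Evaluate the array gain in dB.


AG = DI - L_corr = 36.7 - 0.9 = 35.8

35.8 dB


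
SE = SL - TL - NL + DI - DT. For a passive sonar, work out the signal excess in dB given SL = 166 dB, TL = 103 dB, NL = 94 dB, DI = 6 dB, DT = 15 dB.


SE = SL - TL - NL + DI - DT = 166 - 103 - 94 + 6 - 15 = -40

-40 dB


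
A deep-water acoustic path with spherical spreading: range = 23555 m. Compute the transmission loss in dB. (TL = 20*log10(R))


TL = 20*log10(23555) = 87.44

87.44 dB


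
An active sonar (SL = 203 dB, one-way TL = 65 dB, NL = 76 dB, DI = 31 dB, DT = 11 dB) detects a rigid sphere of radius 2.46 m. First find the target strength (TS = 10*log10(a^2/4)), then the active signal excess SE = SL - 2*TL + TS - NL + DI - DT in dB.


Step 1: TS = 10*log10(2.46^2/4) = 1.8 dB
Step 2: SE = SL - 2*TL + TS - NL + DI - DT = 203 - 2*65 + (1.8) - 76 + 31 - 11 = 18.8

18.8 dB


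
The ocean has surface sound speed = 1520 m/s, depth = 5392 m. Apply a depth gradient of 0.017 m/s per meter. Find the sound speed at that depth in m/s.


1611.664 m/s


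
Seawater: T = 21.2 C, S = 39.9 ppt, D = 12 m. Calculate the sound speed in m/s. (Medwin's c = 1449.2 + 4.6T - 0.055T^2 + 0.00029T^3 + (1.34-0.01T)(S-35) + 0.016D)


c = 1449.2 + 4.6*21.2 - 0.055*21.2^2 + 0.00029*21.2^3 + (1.34 - 0.01*21.2)*(39.9 - 35) + 0.016*12 = 1530.48

1530.48 m/s


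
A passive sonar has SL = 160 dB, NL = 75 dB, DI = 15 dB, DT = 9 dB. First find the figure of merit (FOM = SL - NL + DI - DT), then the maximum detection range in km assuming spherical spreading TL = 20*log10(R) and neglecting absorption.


Step 1: FOM = SL - NL + DI - DT = 160 - 75 + 15 - 9 = 91 dB
Step 2: at max range FOM = TL = 20*log10(R), so R = 10^(91/20) = 35481.34 m = 35.48 km

35.48 km


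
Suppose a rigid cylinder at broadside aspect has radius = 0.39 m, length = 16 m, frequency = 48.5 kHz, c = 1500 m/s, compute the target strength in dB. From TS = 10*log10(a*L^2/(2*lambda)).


32.08 dB


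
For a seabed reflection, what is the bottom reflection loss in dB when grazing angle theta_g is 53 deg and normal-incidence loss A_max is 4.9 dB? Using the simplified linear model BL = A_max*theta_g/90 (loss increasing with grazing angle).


BL = A_max * theta_g / 90 = 4.9 * 53 / 90 = 2.89

2.89 dB


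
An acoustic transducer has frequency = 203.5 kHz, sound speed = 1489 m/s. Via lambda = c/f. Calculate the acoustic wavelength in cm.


lambda = c/f = 1489 / 203500 = 0.0073 m = 0.73 cm

0.73 cm


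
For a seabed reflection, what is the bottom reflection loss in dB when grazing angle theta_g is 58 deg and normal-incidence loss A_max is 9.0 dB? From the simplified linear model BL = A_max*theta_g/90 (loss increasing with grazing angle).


5.8 dB
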